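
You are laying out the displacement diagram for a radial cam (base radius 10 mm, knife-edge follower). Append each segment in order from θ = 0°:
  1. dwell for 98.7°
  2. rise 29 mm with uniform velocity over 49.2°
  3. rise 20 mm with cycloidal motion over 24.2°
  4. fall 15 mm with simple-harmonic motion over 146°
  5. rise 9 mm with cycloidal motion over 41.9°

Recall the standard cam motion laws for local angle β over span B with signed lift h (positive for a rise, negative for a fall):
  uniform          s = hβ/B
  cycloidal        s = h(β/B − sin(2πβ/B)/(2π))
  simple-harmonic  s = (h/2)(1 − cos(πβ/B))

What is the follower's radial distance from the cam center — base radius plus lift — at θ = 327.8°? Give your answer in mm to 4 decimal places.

seg 1 [0°–98.7°] dwell: s stays 0.0000
seg 2 [98.7°–147.9°] uniform, h=29: full span → s += 29 → s = 29.0000
seg 3 [147.9°–172.1°] cycloidal, h=20: full span → s += 20 → s = 49.0000
seg 4 [172.1°–318.1°] simple-harmonic, h=-15: full span → s += -15 → s = 34.0000
seg 5 [318.1°–360°] cycloidal, h=9: θ=327.8° here. β=9.7, B=41.9. 9·(0.2315 − sin(2π·0.2315)/(2π)) = 0.6608 → s = 34.6608
radial distance = base radius + s = 10 + 34.6608 = 44.6608

44.6608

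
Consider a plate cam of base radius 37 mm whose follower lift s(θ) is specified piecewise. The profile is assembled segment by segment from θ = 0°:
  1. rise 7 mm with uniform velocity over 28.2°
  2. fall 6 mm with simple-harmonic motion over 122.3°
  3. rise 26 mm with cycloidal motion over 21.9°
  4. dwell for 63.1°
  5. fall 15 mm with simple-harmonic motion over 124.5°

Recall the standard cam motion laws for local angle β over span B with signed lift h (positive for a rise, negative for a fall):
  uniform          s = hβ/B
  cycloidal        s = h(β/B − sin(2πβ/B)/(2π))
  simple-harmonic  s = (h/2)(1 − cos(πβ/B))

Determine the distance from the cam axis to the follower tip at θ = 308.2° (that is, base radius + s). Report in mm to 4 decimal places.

seg 1 [0°–28.2°] uniform, h=7: full span → s += 7 → s = 7.0000
seg 2 [28.2°–150.5°] simple-harmonic, h=-6: full span → s += -6 → s = 1.0000
seg 3 [150.5°–172.4°] cycloidal, h=26: full span → s += 26 → s = 27.0000
seg 4 [172.4°–235.5°] dwell: s stays 27.0000
seg 5 [235.5°–360°] simple-harmonic, h=-15: θ=308.2° here. β=72.7, B=124.5. -15/2·(1 − cos(π·0.5839)) = -9.4548 → s = 17.5452
radial distance = base radius + s = 37 + 17.5452 = 54.5452

54.5452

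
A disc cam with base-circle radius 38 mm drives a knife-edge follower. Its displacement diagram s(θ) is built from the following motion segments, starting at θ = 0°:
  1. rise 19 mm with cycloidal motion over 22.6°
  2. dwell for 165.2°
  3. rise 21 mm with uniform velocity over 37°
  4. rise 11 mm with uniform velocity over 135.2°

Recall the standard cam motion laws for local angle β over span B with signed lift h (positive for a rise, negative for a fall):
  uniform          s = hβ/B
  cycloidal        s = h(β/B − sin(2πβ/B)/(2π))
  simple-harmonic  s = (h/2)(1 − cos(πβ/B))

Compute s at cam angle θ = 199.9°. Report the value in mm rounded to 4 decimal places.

seg 1 [0°–22.6°] cycloidal, h=19: full span → s += 19 → s = 19.0000
seg 2 [22.6°–187.8°] dwell: s stays 19.0000
seg 3 [187.8°–224.8°] uniform, h=21: θ=199.9° here. β=12.1, B=37. 21·12.1/37 = 6.8676 → s = 25.8676

25.8676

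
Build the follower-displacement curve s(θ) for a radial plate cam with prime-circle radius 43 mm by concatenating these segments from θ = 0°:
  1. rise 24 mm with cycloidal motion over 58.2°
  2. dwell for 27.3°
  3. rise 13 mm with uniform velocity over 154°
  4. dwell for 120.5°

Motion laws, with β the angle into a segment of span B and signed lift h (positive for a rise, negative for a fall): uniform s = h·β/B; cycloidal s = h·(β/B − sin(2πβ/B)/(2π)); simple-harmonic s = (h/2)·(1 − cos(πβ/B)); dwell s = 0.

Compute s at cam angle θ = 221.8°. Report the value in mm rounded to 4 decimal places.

seg 1 [0°–58.2°] cycloidal, h=24: full span → s += 24 → s = 24.0000
seg 2 [58.2°–85.5°] dwell: s stays 24.0000
seg 3 [85.5°–239.5°] uniform, h=13: θ=221.8° here. β=136.3, B=154. 13·136.3/154 = 11.5058 → s = 35.5058

35.5058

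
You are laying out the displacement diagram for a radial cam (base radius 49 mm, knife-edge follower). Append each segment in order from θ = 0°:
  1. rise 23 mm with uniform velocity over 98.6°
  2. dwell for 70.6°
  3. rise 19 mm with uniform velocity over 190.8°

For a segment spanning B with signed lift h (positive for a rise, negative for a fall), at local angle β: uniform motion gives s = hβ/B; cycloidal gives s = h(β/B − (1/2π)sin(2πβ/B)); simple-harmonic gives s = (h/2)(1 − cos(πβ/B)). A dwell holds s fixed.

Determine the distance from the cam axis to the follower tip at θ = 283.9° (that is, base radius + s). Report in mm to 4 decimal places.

seg 1 [0°–98.6°] uniform, h=23: full span → s += 23 → s = 23.0000
seg 2 [98.6°–169.2°] dwell: s stays 23.0000
seg 3 [169.2°–360°] uniform, h=19: θ=283.9° here. β=114.7, B=190.8. 19·114.7/190.8 = 11.4219 → s = 34.4219
radial distance = base radius + s = 49 + 34.4219 = 83.4219

83.4219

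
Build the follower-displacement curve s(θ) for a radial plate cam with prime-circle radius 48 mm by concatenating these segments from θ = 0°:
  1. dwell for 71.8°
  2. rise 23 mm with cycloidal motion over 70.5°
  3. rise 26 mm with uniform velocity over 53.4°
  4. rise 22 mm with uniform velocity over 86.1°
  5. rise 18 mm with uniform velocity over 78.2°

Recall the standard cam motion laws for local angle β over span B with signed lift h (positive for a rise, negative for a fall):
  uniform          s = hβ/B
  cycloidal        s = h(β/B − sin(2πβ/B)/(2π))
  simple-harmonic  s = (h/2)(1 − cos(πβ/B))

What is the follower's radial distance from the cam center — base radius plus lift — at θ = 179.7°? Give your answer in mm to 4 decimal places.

seg 1 [0°–71.8°] dwell: s stays 0.0000
seg 2 [71.8°–142.3°] cycloidal, h=23: full span → s += 23 → s = 23.0000
seg 3 [142.3°–195.7°] uniform, h=26: θ=179.7° here. β=37.4, B=53.4. 26·37.4/53.4 = 18.2097 → s = 41.2097
radial distance = base radius + s = 48 + 41.2097 = 89.2097

89.2097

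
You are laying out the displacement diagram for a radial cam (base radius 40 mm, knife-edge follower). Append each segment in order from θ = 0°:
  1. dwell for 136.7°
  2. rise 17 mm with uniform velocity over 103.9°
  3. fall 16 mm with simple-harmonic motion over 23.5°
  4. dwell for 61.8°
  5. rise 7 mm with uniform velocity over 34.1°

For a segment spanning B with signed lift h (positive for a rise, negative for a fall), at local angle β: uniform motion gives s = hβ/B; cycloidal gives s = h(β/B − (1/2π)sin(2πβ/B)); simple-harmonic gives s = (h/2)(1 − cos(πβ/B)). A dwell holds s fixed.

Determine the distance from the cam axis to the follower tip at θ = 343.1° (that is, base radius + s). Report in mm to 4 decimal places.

seg 1 [0°–136.7°] dwell: s stays 0.0000
seg 2 [136.7°–240.6°] uniform, h=17: full span → s += 17 → s = 17.0000
seg 3 [240.6°–264.1°] simple-harmonic, h=-16: full span → s += -16 → s = 1.0000
seg 4 [264.1°–325.9°] dwell: s stays 1.0000
seg 5 [325.9°–360°] uniform, h=7: θ=343.1° here. β=17.2, B=34.1. 7·17.2/34.1 = 3.5308 → s = 4.5308
radial distance = base radius + s = 40 + 4.5308 = 44.5308

44.5308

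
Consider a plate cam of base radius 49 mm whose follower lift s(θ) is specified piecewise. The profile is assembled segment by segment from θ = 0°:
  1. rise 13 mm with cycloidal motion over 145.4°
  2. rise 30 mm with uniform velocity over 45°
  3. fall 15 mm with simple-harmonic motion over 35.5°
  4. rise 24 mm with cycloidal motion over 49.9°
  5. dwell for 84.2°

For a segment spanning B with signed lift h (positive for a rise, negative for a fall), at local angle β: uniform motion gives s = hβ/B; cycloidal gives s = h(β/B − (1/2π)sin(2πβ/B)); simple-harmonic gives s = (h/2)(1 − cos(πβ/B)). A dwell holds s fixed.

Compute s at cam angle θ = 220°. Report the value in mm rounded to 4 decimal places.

seg 1 [0°–145.4°] cycloidal, h=13: full span → s += 13 → s = 13.0000
seg 2 [145.4°–190.4°] uniform, h=30: full span → s += 30 → s = 43.0000
seg 3 [190.4°–225.9°] simple-harmonic, h=-15: θ=220° here. β=29.6, B=35.5. -15/2·(1 − cos(π·0.8338)) = -14.0007 → s = 28.9993

28.9993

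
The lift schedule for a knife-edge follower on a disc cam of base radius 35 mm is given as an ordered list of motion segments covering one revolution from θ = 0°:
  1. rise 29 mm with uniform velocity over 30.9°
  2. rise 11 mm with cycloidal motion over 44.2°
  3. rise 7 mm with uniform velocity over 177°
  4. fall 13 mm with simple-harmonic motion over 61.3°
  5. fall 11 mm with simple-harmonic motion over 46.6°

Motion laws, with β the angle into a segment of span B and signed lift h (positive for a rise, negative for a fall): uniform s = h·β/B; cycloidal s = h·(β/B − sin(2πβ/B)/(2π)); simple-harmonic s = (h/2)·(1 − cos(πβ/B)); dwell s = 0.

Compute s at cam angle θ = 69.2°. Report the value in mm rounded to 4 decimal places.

seg 1 [0°–30.9°] uniform, h=29: full span → s += 29 → s = 29.0000
seg 2 [30.9°–75.1°] cycloidal, h=11: θ=69.2° here. β=38.3, B=44.2. 11·(0.8665 − sin(2π·0.8665)/(2π)) = 10.8338 → s = 39.8338

39.8338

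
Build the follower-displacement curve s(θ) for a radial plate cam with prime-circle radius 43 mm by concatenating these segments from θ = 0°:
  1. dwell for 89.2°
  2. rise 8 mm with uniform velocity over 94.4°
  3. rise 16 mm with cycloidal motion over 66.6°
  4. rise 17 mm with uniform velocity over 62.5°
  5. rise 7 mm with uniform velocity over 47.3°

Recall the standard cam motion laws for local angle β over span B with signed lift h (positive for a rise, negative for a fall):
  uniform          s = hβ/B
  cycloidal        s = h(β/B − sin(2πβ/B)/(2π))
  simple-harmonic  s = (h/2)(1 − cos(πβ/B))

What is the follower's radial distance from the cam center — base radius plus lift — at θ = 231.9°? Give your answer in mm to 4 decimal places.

seg 1 [0°–89.2°] dwell: s stays 0.0000
seg 2 [89.2°–183.6°] uniform, h=8: full span → s += 8 → s = 8.0000
seg 3 [183.6°–250.2°] cycloidal, h=16: θ=231.9° here. β=48.3, B=66.6. 16·(0.7252 − sin(2π·0.7252)/(2π)) = 14.1193 → s = 22.1193
radial distance = base radius + s = 43 + 22.1193 = 65.1193

65.1193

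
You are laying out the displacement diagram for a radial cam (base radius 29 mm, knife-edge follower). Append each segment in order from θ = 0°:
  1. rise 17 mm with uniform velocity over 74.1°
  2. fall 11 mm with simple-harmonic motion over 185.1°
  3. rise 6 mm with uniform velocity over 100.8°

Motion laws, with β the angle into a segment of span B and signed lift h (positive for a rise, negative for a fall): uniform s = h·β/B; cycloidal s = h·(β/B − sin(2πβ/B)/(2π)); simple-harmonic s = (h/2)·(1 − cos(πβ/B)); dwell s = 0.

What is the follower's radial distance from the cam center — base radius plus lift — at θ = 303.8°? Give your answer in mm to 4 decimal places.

seg 1 [0°–74.1°] uniform, h=17: full span → s += 17 → s = 17.0000
seg 2 [74.1°–259.2°] simple-harmonic, h=-11: full span → s += -11 → s = 6.0000
seg 3 [259.2°–360°] uniform, h=6: θ=303.8° here. β=44.6, B=100.8. 6·44.6/100.8 = 2.6548 → s = 8.6548
radial distance = base radius + s = 29 + 8.6548 = 37.6548

37.6548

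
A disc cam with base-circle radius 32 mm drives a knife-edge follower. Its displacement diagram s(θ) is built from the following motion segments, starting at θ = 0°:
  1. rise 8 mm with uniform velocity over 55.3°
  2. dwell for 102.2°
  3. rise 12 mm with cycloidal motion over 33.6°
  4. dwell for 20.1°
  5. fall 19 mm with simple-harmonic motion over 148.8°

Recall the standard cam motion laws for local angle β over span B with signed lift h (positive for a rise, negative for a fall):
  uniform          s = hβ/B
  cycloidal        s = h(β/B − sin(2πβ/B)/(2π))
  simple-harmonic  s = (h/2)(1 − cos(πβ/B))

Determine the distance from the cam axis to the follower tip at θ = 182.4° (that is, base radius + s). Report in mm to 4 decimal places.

seg 1 [0°–55.3°] uniform, h=8: full span → s += 8 → s = 8.0000
seg 2 [55.3°–157.5°] dwell: s stays 8.0000
seg 3 [157.5°–191.1°] cycloidal, h=12: θ=182.4° here. β=24.9, B=33.6. 12·(0.7411 − sin(2π·0.7411)/(2π)) = 10.7997 → s = 18.7997
radial distance = base radius + s = 32 + 18.7997 = 50.7997

50.7997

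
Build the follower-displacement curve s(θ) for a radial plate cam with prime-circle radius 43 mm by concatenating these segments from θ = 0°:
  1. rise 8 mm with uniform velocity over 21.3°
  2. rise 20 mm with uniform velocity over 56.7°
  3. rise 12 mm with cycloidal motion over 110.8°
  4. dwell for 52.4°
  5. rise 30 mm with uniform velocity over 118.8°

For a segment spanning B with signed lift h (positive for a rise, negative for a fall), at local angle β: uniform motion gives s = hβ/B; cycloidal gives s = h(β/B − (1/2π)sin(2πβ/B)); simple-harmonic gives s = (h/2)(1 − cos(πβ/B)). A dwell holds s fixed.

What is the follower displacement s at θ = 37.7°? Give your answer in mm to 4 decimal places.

seg 1 [0°–21.3°] uniform, h=8: full span → s += 8 → s = 8.0000
seg 2 [21.3°–78°] uniform, h=20: θ=37.7° here. β=16.4, B=56.7. 20·16.4/56.7 = 5.7848 → s = 13.7848

13.7848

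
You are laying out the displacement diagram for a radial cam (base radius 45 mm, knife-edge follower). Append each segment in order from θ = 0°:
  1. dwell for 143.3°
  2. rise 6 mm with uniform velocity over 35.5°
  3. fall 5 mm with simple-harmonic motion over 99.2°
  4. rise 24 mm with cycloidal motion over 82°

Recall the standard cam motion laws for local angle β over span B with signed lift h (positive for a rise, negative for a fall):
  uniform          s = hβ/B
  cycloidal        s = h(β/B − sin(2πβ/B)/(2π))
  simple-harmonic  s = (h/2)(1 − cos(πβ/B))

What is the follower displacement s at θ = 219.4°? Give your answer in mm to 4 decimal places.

seg 1 [0°–143.3°] dwell: s stays 0.0000
seg 2 [143.3°–178.8°] uniform, h=6: full span → s += 6 → s = 6.0000
seg 3 [178.8°–278°] simple-harmonic, h=-5: θ=219.4° here. β=40.6, B=99.2. -5/2·(1 − cos(π·0.4093)) = -1.7970 → s = 4.2030

4.2030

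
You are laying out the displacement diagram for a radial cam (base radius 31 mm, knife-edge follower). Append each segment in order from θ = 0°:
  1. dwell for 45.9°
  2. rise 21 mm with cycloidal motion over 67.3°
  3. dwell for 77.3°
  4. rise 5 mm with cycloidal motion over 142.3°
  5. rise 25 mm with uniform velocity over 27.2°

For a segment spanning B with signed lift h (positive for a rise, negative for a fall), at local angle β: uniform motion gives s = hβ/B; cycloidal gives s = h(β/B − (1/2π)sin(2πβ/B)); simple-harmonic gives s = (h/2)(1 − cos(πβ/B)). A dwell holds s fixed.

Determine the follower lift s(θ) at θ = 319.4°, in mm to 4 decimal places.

seg 1 [0°–45.9°] dwell: s stays 0.0000
seg 2 [45.9°–113.2°] cycloidal, h=21: full span → s += 21 → s = 21.0000
seg 3 [113.2°–190.5°] dwell: s stays 21.0000
seg 4 [190.5°–332.8°] cycloidal, h=5: θ=319.4° here. β=128.9, B=142.3. 5·(0.9058 − sin(2π·0.9058)/(2π)) = 4.9730 → s = 25.9730

25.9730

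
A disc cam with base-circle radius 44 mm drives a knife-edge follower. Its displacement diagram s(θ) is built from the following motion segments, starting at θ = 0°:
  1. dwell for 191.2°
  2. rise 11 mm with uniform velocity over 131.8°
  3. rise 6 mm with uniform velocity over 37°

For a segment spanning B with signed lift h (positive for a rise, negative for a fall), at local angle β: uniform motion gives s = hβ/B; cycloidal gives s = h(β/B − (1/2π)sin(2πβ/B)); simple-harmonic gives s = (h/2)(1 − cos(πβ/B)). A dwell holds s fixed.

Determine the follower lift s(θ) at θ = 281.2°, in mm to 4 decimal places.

seg 1 [0°–191.2°] dwell: s stays 0.0000
seg 2 [191.2°–323°] uniform, h=11: θ=281.2° here. β=90, B=131.8. 11·90/131.8 = 7.5114 → s = 7.5114

7.5114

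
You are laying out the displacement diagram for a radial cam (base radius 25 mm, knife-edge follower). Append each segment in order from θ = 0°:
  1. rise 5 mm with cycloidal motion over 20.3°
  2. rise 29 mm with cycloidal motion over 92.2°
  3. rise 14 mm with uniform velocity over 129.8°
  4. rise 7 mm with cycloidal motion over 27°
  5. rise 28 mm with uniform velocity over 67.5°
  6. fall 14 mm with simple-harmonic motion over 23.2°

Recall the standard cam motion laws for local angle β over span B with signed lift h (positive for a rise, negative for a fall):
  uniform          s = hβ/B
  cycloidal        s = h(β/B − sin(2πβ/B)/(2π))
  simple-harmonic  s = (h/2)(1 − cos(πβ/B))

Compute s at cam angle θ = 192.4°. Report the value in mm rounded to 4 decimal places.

seg 1 [0°–20.3°] cycloidal, h=5: full span → s += 5 → s = 5.0000
seg 2 [20.3°–112.5°] cycloidal, h=29: full span → s += 29 → s = 34.0000
seg 3 [112.5°–242.3°] uniform, h=14: θ=192.4° here. β=79.9, B=129.8. 14·79.9/129.8 = 8.6179 → s = 42.6179

42.6179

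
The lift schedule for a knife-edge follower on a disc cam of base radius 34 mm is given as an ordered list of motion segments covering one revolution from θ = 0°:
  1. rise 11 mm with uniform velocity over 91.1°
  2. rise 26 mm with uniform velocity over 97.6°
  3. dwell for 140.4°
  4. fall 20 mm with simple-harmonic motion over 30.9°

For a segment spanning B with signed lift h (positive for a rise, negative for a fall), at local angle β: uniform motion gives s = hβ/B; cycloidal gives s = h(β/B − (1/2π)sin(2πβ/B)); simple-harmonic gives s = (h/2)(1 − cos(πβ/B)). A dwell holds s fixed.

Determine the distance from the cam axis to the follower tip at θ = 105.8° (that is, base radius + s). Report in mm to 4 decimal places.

seg 1 [0°–91.1°] uniform, h=11: full span → s += 11 → s = 11.0000
seg 2 [91.1°–188.7°] uniform, h=26: θ=105.8° here. β=14.7, B=97.6. 26·14.7/97.6 = 3.9160 → s = 14.9160
radial distance = base radius + s = 34 + 14.9160 = 48.9160

48.9160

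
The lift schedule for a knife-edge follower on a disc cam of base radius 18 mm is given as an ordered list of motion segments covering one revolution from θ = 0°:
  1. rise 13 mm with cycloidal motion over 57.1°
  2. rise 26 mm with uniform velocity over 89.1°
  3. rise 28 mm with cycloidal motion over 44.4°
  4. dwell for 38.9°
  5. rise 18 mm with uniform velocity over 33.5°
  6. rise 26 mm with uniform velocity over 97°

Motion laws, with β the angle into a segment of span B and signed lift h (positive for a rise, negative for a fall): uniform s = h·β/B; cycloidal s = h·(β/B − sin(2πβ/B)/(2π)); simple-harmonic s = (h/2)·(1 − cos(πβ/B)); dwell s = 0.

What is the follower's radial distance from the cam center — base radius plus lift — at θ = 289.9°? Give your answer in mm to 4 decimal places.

seg 1 [0°–57.1°] cycloidal, h=13: full span → s += 13 → s = 13.0000
seg 2 [57.1°–146.2°] uniform, h=26: full span → s += 26 → s = 39.0000
seg 3 [146.2°–190.6°] cycloidal, h=28: full span → s += 28 → s = 67.0000
seg 4 [190.6°–229.5°] dwell: s stays 67.0000
seg 5 [229.5°–263°] uniform, h=18: full span → s += 18 → s = 85.0000
seg 6 [263°–360°] uniform, h=26: θ=289.9° here. β=26.9, B=97. 26·26.9/97 = 7.2103 → s = 92.2103
radial distance = base radius + s = 18 + 92.2103 = 110.2103

110.2103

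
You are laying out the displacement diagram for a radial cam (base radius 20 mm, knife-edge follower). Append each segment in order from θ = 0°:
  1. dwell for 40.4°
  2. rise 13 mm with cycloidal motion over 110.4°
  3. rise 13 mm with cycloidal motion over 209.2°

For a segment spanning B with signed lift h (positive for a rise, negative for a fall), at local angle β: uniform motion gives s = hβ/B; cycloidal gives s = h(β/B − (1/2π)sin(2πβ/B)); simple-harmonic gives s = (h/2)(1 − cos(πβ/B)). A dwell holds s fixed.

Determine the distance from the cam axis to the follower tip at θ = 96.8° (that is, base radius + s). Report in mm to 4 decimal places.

seg 1 [0°–40.4°] dwell: s stays 0.0000
seg 2 [40.4°–150.8°] cycloidal, h=13: θ=96.8° here. β=56.4, B=110.4. 13·(0.5109 − sin(2π·0.5109)/(2π)) = 6.7825 → s = 6.7825
radial distance = base radius + s = 20 + 6.7825 = 26.7825

26.7825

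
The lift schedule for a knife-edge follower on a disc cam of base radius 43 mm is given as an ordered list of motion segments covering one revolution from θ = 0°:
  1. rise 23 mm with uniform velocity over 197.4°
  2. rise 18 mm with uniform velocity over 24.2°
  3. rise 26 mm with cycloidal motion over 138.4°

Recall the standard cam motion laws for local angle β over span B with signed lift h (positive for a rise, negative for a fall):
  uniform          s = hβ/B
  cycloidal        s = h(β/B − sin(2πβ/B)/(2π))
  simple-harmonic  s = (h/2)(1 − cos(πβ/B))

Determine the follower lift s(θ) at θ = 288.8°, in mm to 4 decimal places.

seg 1 [0°–197.4°] uniform, h=23: full span → s += 23 → s = 23.0000
seg 2 [197.4°–221.6°] uniform, h=18: full span → s += 18 → s = 41.0000
seg 3 [221.6°–360°] cycloidal, h=26: θ=288.8° here. β=67.2, B=138.4. 26·(0.4855 − sin(2π·0.4855)/(2π)) = 12.2491 → s = 53.2491

53.2491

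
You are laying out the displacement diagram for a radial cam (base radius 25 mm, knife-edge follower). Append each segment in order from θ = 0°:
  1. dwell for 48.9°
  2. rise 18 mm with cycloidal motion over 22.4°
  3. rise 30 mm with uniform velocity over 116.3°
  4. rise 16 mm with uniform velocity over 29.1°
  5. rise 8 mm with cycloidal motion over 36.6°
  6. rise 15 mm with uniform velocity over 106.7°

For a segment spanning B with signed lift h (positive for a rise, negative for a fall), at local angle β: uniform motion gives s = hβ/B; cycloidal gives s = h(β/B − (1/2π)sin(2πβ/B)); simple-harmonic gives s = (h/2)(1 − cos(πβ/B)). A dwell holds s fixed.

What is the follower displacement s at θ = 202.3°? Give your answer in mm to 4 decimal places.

seg 1 [0°–48.9°] dwell: s stays 0.0000
seg 2 [48.9°–71.3°] cycloidal, h=18: full span → s += 18 → s = 18.0000
seg 3 [71.3°–187.6°] uniform, h=30: full span → s += 30 → s = 48.0000
seg 4 [187.6°–216.7°] uniform, h=16: θ=202.3° here. β=14.7, B=29.1. 16·14.7/29.1 = 8.0825 → s = 56.0825

56.0825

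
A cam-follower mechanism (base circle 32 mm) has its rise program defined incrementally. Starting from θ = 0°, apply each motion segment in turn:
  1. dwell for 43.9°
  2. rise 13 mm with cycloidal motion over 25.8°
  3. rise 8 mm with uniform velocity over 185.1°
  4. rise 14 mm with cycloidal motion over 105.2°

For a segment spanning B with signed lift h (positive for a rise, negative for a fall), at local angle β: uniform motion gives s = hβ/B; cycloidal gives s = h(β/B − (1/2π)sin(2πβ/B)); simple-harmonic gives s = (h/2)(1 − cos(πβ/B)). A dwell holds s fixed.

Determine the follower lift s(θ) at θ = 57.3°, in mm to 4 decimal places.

seg 1 [0°–43.9°] dwell: s stays 0.0000
seg 2 [43.9°–69.7°] cycloidal, h=13: θ=57.3° here. β=13.4, B=25.8. 13·(0.5194 − sin(2π·0.5194)/(2π)) = 7.0033 → s = 7.0033

7.0033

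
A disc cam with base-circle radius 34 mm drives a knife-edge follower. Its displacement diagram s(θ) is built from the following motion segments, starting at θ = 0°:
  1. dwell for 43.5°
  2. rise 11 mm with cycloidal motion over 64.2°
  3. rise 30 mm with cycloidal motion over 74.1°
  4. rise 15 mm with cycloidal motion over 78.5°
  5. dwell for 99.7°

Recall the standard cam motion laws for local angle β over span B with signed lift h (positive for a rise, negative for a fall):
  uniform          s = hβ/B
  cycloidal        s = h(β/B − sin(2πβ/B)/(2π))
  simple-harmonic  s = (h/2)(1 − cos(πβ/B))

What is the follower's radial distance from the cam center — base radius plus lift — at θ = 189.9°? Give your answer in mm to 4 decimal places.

seg 1 [0°–43.5°] dwell: s stays 0.0000
seg 2 [43.5°–107.7°] cycloidal, h=11: full span → s += 11 → s = 11.0000
seg 3 [107.7°–181.8°] cycloidal, h=30: full span → s += 30 → s = 41.0000
seg 4 [181.8°–260.3°] cycloidal, h=15: θ=189.9° here. β=8.1, B=78.5. 15·(0.1032 − sin(2π·0.1032)/(2π)) = 0.1062 → s = 41.1062
radial distance = base radius + s = 34 + 41.1062 = 75.1062

75.1062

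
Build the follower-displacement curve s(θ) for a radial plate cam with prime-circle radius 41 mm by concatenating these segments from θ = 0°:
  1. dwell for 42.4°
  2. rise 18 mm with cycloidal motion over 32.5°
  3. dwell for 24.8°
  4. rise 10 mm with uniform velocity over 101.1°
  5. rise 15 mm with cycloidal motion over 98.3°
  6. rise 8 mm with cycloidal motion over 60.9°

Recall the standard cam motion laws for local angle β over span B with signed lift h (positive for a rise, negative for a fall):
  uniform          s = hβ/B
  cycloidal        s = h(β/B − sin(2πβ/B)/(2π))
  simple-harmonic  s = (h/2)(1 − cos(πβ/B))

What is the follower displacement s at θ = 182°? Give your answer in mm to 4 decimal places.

seg 1 [0°–42.4°] dwell: s stays 0.0000
seg 2 [42.4°–74.9°] cycloidal, h=18: full span → s += 18 → s = 18.0000
seg 3 [74.9°–99.7°] dwell: s stays 18.0000
seg 4 [99.7°–200.8°] uniform, h=10: θ=182° here. β=82.3, B=101.1. 10·82.3/101.1 = 8.1405 → s = 26.1405

26.1405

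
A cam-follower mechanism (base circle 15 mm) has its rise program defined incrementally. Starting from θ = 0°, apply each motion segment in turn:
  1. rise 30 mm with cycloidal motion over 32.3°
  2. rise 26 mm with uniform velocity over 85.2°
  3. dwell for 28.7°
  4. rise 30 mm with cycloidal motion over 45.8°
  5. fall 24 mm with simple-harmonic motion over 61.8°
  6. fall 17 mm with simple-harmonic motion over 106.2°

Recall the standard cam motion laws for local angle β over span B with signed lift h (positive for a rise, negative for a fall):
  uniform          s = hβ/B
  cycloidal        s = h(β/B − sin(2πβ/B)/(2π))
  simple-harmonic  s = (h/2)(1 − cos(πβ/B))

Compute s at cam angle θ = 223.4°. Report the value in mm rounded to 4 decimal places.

seg 1 [0°–32.3°] cycloidal, h=30: full span → s += 30 → s = 30.0000
seg 2 [32.3°–117.5°] uniform, h=26: full span → s += 26 → s = 56.0000
seg 3 [117.5°–146.2°] dwell: s stays 56.0000
seg 4 [146.2°–192°] cycloidal, h=30: full span → s += 30 → s = 86.0000
seg 5 [192°–253.8°] simple-harmonic, h=-24: θ=223.4° here. β=31.4, B=61.8. -24/2·(1 − cos(π·0.5081)) = -12.3050 → s = 73.6950

73.6950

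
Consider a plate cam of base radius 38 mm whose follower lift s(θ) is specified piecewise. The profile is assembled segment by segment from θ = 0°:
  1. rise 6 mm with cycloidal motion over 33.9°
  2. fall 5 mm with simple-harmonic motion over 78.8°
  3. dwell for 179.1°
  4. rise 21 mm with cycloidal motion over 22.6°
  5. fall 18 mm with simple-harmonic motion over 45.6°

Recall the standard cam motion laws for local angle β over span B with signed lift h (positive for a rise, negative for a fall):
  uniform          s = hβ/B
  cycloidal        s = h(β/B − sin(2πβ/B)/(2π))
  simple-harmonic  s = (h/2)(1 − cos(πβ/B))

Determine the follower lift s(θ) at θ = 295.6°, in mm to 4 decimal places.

seg 1 [0°–33.9°] cycloidal, h=6: full span → s += 6 → s = 6.0000
seg 2 [33.9°–112.7°] simple-harmonic, h=-5: full span → s += -5 → s = 1.0000
seg 3 [112.7°–291.8°] dwell: s stays 1.0000
seg 4 [291.8°–314.4°] cycloidal, h=21: θ=295.6° here. β=3.8, B=22.6. 21·(0.1681 − sin(2π·0.1681)/(2π)) = 0.6211 → s = 1.6211

1.6211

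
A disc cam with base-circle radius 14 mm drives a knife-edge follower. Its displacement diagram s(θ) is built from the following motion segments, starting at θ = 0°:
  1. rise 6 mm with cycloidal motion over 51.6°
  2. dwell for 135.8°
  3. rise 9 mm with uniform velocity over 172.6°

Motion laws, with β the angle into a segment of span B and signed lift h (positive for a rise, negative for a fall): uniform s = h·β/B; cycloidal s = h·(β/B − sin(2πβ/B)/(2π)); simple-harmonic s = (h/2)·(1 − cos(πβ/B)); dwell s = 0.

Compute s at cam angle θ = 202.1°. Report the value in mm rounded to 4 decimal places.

seg 1 [0°–51.6°] cycloidal, h=6: full span → s += 6 → s = 6.0000
seg 2 [51.6°–187.4°] dwell: s stays 6.0000
seg 3 [187.4°–360°] uniform, h=9: θ=202.1° here. β=14.7, B=172.6. 9·14.7/172.6 = 0.7665 → s = 6.7665

6.7665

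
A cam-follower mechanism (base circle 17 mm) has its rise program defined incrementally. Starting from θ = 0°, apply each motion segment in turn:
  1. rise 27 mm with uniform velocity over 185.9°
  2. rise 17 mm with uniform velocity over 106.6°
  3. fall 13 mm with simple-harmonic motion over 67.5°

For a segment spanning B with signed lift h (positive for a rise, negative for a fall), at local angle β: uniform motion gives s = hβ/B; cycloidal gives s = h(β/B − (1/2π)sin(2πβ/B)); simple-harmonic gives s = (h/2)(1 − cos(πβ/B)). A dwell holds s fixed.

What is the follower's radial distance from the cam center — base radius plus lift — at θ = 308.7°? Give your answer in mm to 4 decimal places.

seg 1 [0°–185.9°] uniform, h=27: full span → s += 27 → s = 27.0000
seg 2 [185.9°–292.5°] uniform, h=17: full span → s += 17 → s = 44.0000
seg 3 [292.5°–360°] simple-harmonic, h=-13: θ=308.7° here. β=16.2, B=67.5. -13/2·(1 − cos(π·0.2400)) = -1.7617 → s = 42.2383
radial distance = base radius + s = 17 + 42.2383 = 59.2383

59.2383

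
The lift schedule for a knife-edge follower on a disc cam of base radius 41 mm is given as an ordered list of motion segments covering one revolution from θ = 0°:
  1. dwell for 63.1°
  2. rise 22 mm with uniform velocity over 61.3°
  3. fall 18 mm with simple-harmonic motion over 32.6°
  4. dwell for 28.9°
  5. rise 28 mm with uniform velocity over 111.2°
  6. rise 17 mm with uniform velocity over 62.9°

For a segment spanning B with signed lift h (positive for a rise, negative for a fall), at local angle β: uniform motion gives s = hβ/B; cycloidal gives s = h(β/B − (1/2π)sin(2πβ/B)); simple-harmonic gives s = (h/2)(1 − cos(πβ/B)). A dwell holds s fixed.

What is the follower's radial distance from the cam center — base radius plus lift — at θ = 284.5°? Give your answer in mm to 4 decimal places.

seg 1 [0°–63.1°] dwell: s stays 0.0000
seg 2 [63.1°–124.4°] uniform, h=22: full span → s += 22 → s = 22.0000
seg 3 [124.4°–157°] simple-harmonic, h=-18: full span → s += -18 → s = 4.0000
seg 4 [157°–185.9°] dwell: s stays 4.0000
seg 5 [185.9°–297.1°] uniform, h=28: θ=284.5° here. β=98.6, B=111.2. 28·98.6/111.2 = 24.8273 → s = 28.8273
radial distance = base radius + s = 41 + 28.8273 = 69.8273

69.8273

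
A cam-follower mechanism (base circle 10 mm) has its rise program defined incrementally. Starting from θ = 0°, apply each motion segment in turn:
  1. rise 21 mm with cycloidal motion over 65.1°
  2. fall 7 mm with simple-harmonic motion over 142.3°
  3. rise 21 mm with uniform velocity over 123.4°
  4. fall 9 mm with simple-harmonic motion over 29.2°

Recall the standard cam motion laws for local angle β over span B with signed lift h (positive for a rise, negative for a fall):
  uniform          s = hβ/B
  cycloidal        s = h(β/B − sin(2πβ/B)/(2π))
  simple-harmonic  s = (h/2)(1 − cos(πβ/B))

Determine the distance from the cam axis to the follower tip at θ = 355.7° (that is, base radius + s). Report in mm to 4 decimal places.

seg 1 [0°–65.1°] cycloidal, h=21: full span → s += 21 → s = 21.0000
seg 2 [65.1°–207.4°] simple-harmonic, h=-7: full span → s += -7 → s = 14.0000
seg 3 [207.4°–330.8°] uniform, h=21: full span → s += 21 → s = 35.0000
seg 4 [330.8°–360°] simple-harmonic, h=-9: θ=355.7° here. β=24.9, B=29.2. -9/2·(1 − cos(π·0.8527)) = -8.5270 → s = 26.4730
radial distance = base radius + s = 10 + 26.4730 = 36.4730

36.4730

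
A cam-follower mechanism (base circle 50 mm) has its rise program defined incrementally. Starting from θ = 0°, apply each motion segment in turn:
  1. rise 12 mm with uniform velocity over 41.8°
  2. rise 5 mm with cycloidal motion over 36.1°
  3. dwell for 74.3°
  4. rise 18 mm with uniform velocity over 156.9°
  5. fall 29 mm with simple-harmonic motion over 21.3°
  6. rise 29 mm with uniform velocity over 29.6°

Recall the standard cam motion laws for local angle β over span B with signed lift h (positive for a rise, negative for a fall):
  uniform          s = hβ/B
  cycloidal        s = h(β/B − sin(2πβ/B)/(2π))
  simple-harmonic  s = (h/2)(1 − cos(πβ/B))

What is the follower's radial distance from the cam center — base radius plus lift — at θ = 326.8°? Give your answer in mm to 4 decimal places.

seg 1 [0°–41.8°] uniform, h=12: full span → s += 12 → s = 12.0000
seg 2 [41.8°–77.9°] cycloidal, h=5: full span → s += 5 → s = 17.0000
seg 3 [77.9°–152.2°] dwell: s stays 17.0000
seg 4 [152.2°–309.1°] uniform, h=18: full span → s += 18 → s = 35.0000
seg 5 [309.1°–330.4°] simple-harmonic, h=-29: θ=326.8° here. β=17.7, B=21.3. -29/2·(1 − cos(π·0.8310)) = -27.0036 → s = 7.9964
radial distance = base radius + s = 50 + 7.9964 = 57.9964

57.9964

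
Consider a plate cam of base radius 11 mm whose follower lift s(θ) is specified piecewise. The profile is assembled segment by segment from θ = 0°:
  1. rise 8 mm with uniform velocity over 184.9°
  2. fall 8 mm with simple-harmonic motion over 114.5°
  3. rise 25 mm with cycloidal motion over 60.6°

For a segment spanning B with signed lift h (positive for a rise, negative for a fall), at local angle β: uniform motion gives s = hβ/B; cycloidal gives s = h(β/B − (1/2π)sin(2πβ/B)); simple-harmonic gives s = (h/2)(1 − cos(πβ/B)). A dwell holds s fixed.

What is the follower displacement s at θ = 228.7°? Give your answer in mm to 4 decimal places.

seg 1 [0°–184.9°] uniform, h=8: full span → s += 8 → s = 8.0000
seg 2 [184.9°–299.4°] simple-harmonic, h=-8: θ=228.7° here. β=43.8, B=114.5. -8/2·(1 − cos(π·0.3825)) = -2.5571 → s = 5.4429

5.4429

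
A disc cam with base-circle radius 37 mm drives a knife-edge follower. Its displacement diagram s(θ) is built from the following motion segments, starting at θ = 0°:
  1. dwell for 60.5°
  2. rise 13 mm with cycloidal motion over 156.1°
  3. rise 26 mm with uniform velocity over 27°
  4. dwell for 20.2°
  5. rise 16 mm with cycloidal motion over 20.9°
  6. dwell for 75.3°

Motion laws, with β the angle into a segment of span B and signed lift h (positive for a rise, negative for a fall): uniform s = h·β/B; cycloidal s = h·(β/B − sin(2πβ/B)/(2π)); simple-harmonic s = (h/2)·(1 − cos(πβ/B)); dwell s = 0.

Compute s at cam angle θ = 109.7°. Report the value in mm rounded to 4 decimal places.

seg 1 [0°–60.5°] dwell: s stays 0.0000
seg 2 [60.5°–216.6°] cycloidal, h=13: θ=109.7° here. β=49.2, B=156.1. 13·(0.3152 − sin(2π·0.3152)/(2π)) = 2.1995 → s = 2.1995

2.1995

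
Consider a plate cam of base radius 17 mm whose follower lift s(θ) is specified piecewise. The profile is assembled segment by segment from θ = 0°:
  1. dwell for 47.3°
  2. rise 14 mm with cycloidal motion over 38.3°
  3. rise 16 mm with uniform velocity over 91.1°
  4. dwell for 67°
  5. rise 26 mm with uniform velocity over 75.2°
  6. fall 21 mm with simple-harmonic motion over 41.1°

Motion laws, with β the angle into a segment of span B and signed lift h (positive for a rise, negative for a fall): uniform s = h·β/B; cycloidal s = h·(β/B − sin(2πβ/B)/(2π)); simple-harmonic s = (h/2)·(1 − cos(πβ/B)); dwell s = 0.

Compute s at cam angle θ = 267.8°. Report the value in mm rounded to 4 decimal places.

seg 1 [0°–47.3°] dwell: s stays 0.0000
seg 2 [47.3°–85.6°] cycloidal, h=14: full span → s += 14 → s = 14.0000
seg 3 [85.6°–176.7°] uniform, h=16: full span → s += 16 → s = 30.0000
seg 4 [176.7°–243.7°] dwell: s stays 30.0000
seg 5 [243.7°–318.9°] uniform, h=26: θ=267.8° here. β=24.1, B=75.2. 26·24.1/75.2 = 8.3324 → s = 38.3324

38.3324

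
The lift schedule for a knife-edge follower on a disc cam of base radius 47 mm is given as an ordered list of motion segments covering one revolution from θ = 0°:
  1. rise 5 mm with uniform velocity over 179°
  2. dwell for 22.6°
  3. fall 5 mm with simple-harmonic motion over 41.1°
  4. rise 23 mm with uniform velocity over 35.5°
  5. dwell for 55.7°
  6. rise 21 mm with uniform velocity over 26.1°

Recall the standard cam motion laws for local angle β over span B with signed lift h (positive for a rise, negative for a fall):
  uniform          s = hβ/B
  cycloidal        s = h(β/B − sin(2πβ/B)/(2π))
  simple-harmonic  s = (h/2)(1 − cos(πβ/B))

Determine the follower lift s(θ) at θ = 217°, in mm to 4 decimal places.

seg 1 [0°–179°] uniform, h=5: full span → s += 5 → s = 5.0000
seg 2 [179°–201.6°] dwell: s stays 5.0000
seg 3 [201.6°–242.7°] simple-harmonic, h=-5: θ=217° here. β=15.4, B=41.1. -5/2·(1 − cos(π·0.3747)) = -1.5411 → s = 3.4589

3.4589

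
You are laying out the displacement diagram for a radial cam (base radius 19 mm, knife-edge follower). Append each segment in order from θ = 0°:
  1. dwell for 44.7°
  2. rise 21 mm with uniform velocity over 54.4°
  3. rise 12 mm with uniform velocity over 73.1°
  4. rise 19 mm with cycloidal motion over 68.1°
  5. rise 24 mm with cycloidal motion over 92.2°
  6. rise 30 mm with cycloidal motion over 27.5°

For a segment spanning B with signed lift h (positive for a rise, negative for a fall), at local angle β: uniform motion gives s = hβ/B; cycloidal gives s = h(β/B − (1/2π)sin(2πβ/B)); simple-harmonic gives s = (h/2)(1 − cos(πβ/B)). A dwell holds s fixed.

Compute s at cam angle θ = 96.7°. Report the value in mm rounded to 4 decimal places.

seg 1 [0°–44.7°] dwell: s stays 0.0000
seg 2 [44.7°–99.1°] uniform, h=21: θ=96.7° here. β=52, B=54.4. 21·52/54.4 = 20.0735 → s = 20.0735

20.0735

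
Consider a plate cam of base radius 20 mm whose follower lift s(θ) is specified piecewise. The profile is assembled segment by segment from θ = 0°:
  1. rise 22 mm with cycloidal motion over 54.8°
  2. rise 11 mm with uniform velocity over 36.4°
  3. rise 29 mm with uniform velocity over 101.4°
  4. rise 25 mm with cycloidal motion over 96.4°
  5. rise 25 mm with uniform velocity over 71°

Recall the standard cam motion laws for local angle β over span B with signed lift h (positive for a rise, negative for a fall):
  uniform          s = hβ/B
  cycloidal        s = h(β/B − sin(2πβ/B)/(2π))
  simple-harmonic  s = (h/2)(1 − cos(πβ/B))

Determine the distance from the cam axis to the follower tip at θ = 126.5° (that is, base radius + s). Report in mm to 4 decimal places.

seg 1 [0°–54.8°] cycloidal, h=22: full span → s += 22 → s = 22.0000
seg 2 [54.8°–91.2°] uniform, h=11: full span → s += 11 → s = 33.0000
seg 3 [91.2°–192.6°] uniform, h=29: θ=126.5° here. β=35.3, B=101.4. 29·35.3/101.4 = 10.0957 → s = 43.0957
radial distance = base radius + s = 20 + 43.0957 = 63.0957

63.0957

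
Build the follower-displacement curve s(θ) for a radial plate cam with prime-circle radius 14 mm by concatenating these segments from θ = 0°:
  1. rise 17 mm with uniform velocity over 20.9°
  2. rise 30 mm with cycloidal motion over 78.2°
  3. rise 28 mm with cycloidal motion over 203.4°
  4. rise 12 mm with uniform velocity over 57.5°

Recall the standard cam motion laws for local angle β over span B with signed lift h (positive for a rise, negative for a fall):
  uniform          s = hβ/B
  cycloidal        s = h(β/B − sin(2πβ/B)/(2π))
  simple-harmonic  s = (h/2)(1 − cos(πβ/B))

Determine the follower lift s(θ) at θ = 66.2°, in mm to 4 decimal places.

seg 1 [0°–20.9°] uniform, h=17: full span → s += 17 → s = 17.0000
seg 2 [20.9°–99.1°] cycloidal, h=30: θ=66.2° here. β=45.3, B=78.2. 30·(0.5793 − sin(2π·0.5793)/(2π)) = 19.6599 → s = 36.6599

36.6599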